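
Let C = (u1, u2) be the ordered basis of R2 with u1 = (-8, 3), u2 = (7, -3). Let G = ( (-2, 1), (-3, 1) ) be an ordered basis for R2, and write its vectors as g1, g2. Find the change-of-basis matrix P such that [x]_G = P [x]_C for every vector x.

Column j of P is [uj]_G, since P maps C-coordinates to G-coordinates.
Expressing u1 in G: u1 = g1 + 2g2, so column 1 of P is (1, 2).
Doing the same for each uj gives P = [[1, -2], [2, -1]].

[[1, -2], [2, -1]]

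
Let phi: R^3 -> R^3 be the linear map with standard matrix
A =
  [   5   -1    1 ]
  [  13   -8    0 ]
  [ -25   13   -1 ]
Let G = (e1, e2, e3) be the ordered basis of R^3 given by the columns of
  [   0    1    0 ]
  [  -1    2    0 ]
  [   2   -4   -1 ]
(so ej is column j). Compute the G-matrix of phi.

[[-2, 1, -2], [3, -1, -1], [-1, 1, -1]]

The j-th column of [phi]_G is [phi(ej)]_G.
phi(e1) = A e1 = (3, 8, -15) = -2e1 + 3e2 - e3, so column 1 is (-2, 3, -1).
Repeating for e2, e3 and assembling the columns gives [[-2, 1, -2], [3, -1, -1], [-1, 1, -1]].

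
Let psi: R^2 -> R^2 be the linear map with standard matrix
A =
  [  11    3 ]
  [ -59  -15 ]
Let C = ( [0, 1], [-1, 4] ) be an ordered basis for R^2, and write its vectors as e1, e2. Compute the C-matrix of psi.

[[-3, 3], [-3, -1]]

With P the matrix whose columns are e1, e2, [psi]_C = P^(-1) A P.
Column by column: psi(e1) = A e1 = [3, -15]; its C-coordinates [-3, -3] give column 1.
Continuing for each basis vector yields [psi]_C = [[-3, 3], [-3, -1]].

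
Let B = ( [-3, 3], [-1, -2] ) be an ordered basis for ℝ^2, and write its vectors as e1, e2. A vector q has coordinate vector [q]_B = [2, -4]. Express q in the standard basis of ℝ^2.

[-2, 14]

The coordinates say q = 2e1 - 4e2; adding the scaled basis vectors gives [-2, 14].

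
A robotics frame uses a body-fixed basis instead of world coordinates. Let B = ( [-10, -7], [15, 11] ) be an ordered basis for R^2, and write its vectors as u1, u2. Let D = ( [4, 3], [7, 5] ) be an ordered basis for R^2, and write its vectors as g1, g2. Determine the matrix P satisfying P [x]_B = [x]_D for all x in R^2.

[[1, 2], [-2, 1]]

Let M have columns uj and N have columns gj. Then for every x, N [x]_D = x = M [x]_B, so P = N^(-1) M.
Since det N = -1, N^(-1) has integer entries; multiplying gives P = [[1, 2], [-2, 1]].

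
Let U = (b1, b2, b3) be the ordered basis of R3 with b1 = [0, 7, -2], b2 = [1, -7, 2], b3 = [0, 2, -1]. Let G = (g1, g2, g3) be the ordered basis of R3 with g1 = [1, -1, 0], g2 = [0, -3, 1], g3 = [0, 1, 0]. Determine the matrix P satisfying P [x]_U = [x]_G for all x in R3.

Column j of P is [bj]_G, since P maps U-coordinates to G-coordinates.
Expressing b1 in G: b1 = 0·g1 - 2g2 + g3, so column 1 of P is [0, -2, 1].
Doing the same for each bj gives P = [[0, 1, 0], [-2, 2, -1], [1, 0, -1]].

[[0, 1, 0], [-2, 2, -1], [1, 0, -1]]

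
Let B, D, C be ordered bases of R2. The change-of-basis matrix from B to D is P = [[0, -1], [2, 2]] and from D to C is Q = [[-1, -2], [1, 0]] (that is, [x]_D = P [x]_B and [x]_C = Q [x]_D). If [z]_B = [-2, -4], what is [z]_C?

Composing the changes, [z]_C = Q P [z]_B.
Q P = [[-4, -3], [0, -1]]; applying this to [-2, -4] gives [20, 4].

[20, 4]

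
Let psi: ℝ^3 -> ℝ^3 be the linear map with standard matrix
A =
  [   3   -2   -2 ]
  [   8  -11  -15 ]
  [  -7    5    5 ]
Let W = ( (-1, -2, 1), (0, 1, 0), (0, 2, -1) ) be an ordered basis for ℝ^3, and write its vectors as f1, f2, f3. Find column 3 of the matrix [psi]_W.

Column 3 of [psi]_W is the W-coordinate vector of psi(f3).
In standard coordinates psi(f3) = A f3 = (-2, -7, 5).
Converting to W: (-2, -7, 5) = 2f1 + 3f2 - 3f3, so the coordinate vector is (2, 3, -3).

(2, 3, -3)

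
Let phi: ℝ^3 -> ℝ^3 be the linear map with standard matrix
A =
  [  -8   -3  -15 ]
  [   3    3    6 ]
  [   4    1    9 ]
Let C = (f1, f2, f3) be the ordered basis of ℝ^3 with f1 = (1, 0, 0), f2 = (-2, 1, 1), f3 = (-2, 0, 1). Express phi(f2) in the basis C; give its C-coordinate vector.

Column 2 of [phi]_C is the C-coordinate vector of phi(f2).
In standard coordinates phi(f2) = A f2 = (-2, 3, 2).
Converting to C: (-2, 3, 2) = 2f1 + 3f2 - f3, so the coordinate vector is (2, 3, -1).

(2, 3, -1)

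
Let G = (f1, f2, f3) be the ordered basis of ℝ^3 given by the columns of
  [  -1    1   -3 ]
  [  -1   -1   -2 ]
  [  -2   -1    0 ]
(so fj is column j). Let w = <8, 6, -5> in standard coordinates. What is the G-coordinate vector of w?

We seek scalars with c_1 f1 + ... + c_3 f3 = w; equivalently solve M c = w where the columns of M are f1, ..., f3.
Gaussian elimination on [M | w] yields c = (3, -1, -4).
Check: 3f1 - f2 - 4f3 = <8, 6, -5>.

<3, -1, -4>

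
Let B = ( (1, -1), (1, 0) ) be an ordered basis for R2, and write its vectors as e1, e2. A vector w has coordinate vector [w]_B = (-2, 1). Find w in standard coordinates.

By definition w = -2e1 + e2.
Summing componentwise gives (-1, 2).

(-1, 2)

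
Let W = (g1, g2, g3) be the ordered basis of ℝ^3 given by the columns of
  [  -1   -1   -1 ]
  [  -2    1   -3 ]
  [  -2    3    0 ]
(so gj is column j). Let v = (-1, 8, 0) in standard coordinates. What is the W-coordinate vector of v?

(3, 2, -4)

We seek scalars with c_1 g1 + ... + c_3 g3 = v; equivalently solve M c = v where the columns of M are g1, ..., g3.
Gaussian elimination on [M | v] yields c = (3, 2, -4).
Check: 3g1 + 2g2 - 4g3 = (-1, 8, 0).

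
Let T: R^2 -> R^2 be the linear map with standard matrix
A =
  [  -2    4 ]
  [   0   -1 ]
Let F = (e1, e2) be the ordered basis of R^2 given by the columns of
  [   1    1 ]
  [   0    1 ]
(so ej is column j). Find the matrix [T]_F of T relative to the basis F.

The j-th column of [T]_F is [T(ej)]_F.
T(e1) = A e1 = [-2, 0] = -2e1 + 0·e2, so column 1 is [-2, 0].
Repeating for e2 and assembling the columns gives [[-2, 3], [0, -1]].

[[-2, 3], [0, -1]]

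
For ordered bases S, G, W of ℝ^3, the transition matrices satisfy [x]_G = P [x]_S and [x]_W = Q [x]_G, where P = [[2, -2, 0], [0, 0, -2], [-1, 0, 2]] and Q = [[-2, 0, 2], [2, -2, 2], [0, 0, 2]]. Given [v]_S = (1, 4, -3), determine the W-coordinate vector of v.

Apply P to get G-coordinates (-6, 6, -7), then Q to get W-coordinates.
The result is [v]_W = (-2, -38, -14).

(-2, -38, -14)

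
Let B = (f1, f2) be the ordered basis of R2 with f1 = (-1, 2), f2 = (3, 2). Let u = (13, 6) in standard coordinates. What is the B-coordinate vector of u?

(-1, 4)

We seek scalars with c_1 f1 + c_2 f2 = u; equivalently solve M c = u where the columns of M are f1, f2.
System: -c_1 + 3c_2 = 13, 2c_1 + 2c_2 = 6; solving gives c_1 = -1, c_2 = 4.
Check: -f1 + 4f2 = (13, 6).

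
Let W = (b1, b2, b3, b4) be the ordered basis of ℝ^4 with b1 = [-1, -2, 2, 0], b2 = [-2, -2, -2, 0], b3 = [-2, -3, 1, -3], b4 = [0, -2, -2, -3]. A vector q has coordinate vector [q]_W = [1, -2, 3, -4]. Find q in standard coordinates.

q = M [q]_W, where M has columns b1, ..., b4.
Carrying out the matrix-vector product, q = [-3, 1, 17, 3].

[-3, 1, 17, 3]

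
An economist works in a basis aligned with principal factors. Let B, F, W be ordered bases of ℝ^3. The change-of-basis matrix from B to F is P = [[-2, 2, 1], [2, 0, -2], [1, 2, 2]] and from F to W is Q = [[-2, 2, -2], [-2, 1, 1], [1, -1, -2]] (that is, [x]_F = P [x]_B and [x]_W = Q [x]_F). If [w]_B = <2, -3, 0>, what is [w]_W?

<36, 20, -6>

Composing the changes, [w]_W = Q P [w]_B.
Q P = [[6, -8, -10], [7, -2, -2], [-6, -2, -1]]; applying this to <2, -3, 0> gives <36, 20, -6>.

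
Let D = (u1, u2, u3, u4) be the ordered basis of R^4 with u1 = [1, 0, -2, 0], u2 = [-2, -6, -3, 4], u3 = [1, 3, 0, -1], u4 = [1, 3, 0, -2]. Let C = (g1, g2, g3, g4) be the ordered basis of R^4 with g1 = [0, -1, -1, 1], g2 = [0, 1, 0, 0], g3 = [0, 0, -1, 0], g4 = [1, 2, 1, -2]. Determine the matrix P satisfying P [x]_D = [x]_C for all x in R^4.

Column j of P is [uj]_C, since P maps D-coordinates to C-coordinates.
Expressing u1 in C: u1 = 2g1 + 0·g2 + g3 + g4, so column 1 of P is [2, 0, 1, 1].
Doing the same for each uj gives P = [[2, 0, 1, 0], [0, -2, 2, 1], [1, 1, 0, 1], [1, -2, 1, 1]].

[[2, 0, 1, 0], [0, -2, 2, 1], [1, 1, 0, 1], [1, -2, 1, 1]]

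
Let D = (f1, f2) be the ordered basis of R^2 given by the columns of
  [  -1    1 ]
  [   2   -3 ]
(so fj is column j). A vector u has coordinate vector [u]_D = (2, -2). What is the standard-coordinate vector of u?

(-4, 10)

By definition u = 2f1 - 2f2.
Summing componentwise gives (-4, 10).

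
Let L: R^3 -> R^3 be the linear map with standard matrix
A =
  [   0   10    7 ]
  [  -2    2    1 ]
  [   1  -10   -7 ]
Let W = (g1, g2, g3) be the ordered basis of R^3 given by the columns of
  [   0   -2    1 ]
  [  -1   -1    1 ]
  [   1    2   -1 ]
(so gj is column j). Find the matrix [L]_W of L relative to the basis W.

[[0, -2, 1], [2, -2, -3], [1, 0, -3]]

The j-th column of [L]_W is [L(gj)]_W.
L(g1) = A g1 = [-3, -1, 3] = 0·g1 + 2g2 + g3, so column 1 is [0, 2, 1].
Repeating for g2, g3 and assembling the columns gives [[0, -2, 1], [2, -2, -3], [1, 0, -3]].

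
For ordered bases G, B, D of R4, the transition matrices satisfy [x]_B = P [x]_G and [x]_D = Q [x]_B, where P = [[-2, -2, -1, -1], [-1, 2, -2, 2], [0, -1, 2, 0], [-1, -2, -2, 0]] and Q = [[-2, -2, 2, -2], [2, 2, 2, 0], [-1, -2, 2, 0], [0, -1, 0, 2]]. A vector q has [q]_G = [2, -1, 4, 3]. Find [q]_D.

[64, -12, 39, -10]

Composing the changes, [q]_D = Q P [q]_G.
Q P = [[8, 2, 14, -2], [-6, -2, -2, 2], [4, -4, 9, -3], [-1, -6, -2, -2]]; applying this to [2, -1, 4, 3] gives [64, -12, 39, -10].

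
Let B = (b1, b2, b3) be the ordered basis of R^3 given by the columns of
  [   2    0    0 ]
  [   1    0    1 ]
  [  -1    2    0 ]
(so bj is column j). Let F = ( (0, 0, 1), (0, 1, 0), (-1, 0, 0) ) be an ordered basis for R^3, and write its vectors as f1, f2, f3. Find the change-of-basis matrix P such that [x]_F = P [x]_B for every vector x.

Let M have columns bj and N have columns fj. Then for every x, N [x]_F = x = M [x]_B, so P = N^(-1) M.
Since det N = 1, N^(-1) has integer entries; multiplying gives P = [[-1, 2, 0], [1, 0, 1], [-2, 0, 0]].

[[-1, 2, 0], [1, 0, 1], [-2, 0, 0]]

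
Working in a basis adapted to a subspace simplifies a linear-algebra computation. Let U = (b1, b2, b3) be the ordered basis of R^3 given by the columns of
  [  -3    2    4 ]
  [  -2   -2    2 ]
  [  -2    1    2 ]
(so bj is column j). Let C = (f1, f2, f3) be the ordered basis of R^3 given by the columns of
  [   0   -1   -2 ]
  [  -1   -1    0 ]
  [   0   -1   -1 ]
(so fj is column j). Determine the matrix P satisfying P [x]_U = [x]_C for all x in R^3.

Column j of P is [bj]_C, since P maps U-coordinates to C-coordinates.
Expressing b1 in C: b1 = f1 + f2 + f3, so column 1 of P is [1, 1, 1].
Doing the same for each bj gives P = [[1, 2, -2], [1, 0, 0], [1, -1, -2]].

[[1, 2, -2], [1, 0, 0], [1, -1, -2]]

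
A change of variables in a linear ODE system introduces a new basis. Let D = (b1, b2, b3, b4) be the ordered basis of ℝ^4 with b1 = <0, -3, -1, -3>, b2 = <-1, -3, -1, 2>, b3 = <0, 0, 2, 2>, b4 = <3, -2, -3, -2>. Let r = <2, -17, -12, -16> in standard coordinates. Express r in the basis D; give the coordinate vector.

<4, 1, -2, 1>

We seek scalars with c_1 b1 + ... + c_4 b4 = r; equivalently solve M c = r where the columns of M are b1, ..., b4.
Row-reducing the augmented matrix [M | r] gives c = (4, 1, -2, 1).
Check: 4b1 + b2 - 2b3 + b4 = <2, -17, -12, -16>.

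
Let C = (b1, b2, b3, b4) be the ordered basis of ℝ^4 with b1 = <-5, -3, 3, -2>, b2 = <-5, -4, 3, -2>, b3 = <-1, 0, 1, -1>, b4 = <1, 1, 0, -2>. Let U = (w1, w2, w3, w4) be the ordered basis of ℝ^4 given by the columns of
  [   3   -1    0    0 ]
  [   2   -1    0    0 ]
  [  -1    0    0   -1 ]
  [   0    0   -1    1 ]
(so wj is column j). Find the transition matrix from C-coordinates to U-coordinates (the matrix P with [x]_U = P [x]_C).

[[-2, -1, -1, 0], [-1, 2, -2, -1], [1, 0, 1, 2], [-1, -2, 0, 0]]

Let M have columns bj and N have columns wj. Then for every x, N [x]_U = x = M [x]_C, so P = N^(-1) M.
Since det N = 1, N^(-1) has integer entries; multiplying gives P = [[-2, -1, -1, 0], [-1, 2, -2, -1], [1, 0, 1, 2], [-1, -2, 0, 0]].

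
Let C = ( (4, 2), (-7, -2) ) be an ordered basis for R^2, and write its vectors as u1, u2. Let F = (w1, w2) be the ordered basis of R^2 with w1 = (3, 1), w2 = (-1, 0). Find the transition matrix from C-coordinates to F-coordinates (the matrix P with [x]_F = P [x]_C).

[[2, -2], [2, 1]]

Take x = uj: its C-coordinates are the j-th standard unit vector, so P e_j — column j of P — equals [uj]_F.
u1 = 2w1 + 2w2, giving column 1 = (2, 2); repeating for each j gives P = [[2, -2], [2, 1]].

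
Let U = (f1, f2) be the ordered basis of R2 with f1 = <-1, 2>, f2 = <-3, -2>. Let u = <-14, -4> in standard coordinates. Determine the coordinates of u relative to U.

<2, 4>

We seek scalars with c_1 f1 + c_2 f2 = u; equivalently solve M c = u where the columns of M are f1, f2.
System: -c_1 - 3c_2 = -14, 2c_1 - 2c_2 = -4; solving gives c_1 = 2, c_2 = 4.
Check: 2f1 + 4f2 = <-14, -4>.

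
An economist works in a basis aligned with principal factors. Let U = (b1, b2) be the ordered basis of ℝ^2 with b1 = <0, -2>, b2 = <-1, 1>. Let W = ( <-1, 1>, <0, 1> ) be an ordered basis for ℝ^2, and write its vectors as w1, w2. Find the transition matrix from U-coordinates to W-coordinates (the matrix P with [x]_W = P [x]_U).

Let M have columns bj and N have columns wj. Then for every x, N [x]_W = x = M [x]_U, so P = N^(-1) M.
Since det N = -1, N^(-1) has integer entries; multiplying gives P = [[0, 1], [-2, 0]].

[[0, 1], [-2, 0]]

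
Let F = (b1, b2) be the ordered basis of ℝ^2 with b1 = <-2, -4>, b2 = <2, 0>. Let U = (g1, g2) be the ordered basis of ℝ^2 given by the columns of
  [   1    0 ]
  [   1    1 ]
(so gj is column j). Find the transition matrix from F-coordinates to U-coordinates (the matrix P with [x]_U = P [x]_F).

Column j of P is [bj]_U, since P maps F-coordinates to U-coordinates.
Expressing b1 in U: b1 = -2g1 - 2g2, so column 1 of P is <-2, -2>.
Doing the same for each bj gives P = [[-2, 2], [-2, -2]].

[[-2, 2], [-2, -2]]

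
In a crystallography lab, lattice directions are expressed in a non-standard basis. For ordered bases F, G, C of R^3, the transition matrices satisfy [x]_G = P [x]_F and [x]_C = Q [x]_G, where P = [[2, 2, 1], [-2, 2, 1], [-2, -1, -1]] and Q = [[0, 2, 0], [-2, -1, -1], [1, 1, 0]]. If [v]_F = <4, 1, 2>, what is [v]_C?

<-8, -9, 8>

Composing the changes, [v]_C = Q P [v]_F.
Q P = [[-4, 4, 2], [0, -5, -2], [0, 4, 2]]; applying this to <4, 1, 2> gives <-8, -9, 8>.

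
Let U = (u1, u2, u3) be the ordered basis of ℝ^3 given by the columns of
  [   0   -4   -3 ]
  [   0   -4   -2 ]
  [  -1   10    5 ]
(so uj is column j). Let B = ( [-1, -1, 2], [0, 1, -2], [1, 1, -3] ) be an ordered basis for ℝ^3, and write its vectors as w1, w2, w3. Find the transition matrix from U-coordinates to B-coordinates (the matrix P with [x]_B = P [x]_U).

Take x = uj: its U-coordinates are the j-th standard unit vector, so P e_j — column j of P — equals [uj]_B.
u1 = w1 + 0·w2 + w3, giving column 1 = [1, 0, 1]; repeating for each j gives P = [[1, 2, 2], [0, 0, 1], [1, -2, -1]].

[[1, 2, 2], [0, 0, 1], [1, -2, -1]]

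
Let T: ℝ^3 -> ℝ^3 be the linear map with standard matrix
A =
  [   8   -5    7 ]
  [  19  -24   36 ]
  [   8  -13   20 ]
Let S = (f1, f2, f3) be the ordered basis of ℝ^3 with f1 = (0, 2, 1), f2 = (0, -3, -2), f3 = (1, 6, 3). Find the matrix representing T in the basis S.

[[3, 0, -1], [0, 2, 3], [-3, 1, -1]]

Let P have columns f1, ..., f3. Then [T]_S = P^(-1) A P.
Here det P = -1, so P^(-1) is integer; computing A P first and then P^(-1)(A P) gives [[3, 0, -1], [0, 2, 3], [-3, 1, -1]].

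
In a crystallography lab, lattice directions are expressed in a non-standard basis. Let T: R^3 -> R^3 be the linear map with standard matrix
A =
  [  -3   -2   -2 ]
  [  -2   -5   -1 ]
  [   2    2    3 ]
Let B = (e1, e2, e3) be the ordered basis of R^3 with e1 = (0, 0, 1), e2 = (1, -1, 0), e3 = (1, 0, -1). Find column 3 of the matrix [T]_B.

(-3, 1, -2)

Compute T(e3) = A e3 = (-1, -1, -1) in standard coordinates.
Then write this in B-coordinates: solve for y in y_1 e1 + ... + y_3 e3 = (-1, -1, -1).
This gives y = (-3, 1, -2), which is column 3 of [T]_B.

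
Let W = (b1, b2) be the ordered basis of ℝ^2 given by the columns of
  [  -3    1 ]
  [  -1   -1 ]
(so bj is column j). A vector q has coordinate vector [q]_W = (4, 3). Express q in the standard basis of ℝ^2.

q = M [q]_W, where M has columns b1, b2.
Carrying out the matrix-vector product, q = (-9, -7).

(-9, -7)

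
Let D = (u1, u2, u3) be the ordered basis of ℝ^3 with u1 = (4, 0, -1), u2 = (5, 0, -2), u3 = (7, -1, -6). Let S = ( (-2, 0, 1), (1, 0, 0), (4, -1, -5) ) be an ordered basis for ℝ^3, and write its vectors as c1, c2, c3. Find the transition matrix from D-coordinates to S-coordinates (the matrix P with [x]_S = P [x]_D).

[[-1, -2, -1], [2, 1, 1], [0, 0, 1]]

Column j of P is [uj]_S, since P maps D-coordinates to S-coordinates.
Expressing u1 in S: u1 = -c1 + 2c2 + 0·c3, so column 1 of P is (-1, 2, 0).
Doing the same for each uj gives P = [[-1, -2, -1], [2, 1, 1], [0, 0, 1]].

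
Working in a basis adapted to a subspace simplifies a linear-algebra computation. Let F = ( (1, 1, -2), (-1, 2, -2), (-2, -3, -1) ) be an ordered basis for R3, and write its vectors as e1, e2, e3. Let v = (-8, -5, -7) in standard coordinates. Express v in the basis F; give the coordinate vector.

[v]_F is the unique c with M c = v, where M has columns e1, ..., e3.
Solving this 3x3 system gives c = (0, 2, 3).
Check: 0·e1 + 2e2 + 3e3 = (-8, -5, -7).

(0, 2, 3)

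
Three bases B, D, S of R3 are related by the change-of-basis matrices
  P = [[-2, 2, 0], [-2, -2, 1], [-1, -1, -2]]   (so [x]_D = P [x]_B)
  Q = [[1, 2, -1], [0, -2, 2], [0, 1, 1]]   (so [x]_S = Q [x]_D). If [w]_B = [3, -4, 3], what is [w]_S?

[1, -20, 0]

Apply P to get D-coordinates [-14, 5, -5], then Q to get S-coordinates.
The result is [w]_S = [1, -20, 0].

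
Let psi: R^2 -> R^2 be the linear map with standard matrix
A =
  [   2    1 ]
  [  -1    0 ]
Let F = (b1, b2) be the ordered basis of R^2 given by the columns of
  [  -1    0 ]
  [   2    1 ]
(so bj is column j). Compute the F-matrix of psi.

With P the matrix whose columns are b1, b2, [psi]_F = P^(-1) A P.
Column by column: psi(b1) = A b1 = [0, 1]; its F-coordinates [0, 1] give column 1.
Continuing for each basis vector yields [psi]_F = [[0, -1], [1, 2]].

[[0, -1], [1, 2]]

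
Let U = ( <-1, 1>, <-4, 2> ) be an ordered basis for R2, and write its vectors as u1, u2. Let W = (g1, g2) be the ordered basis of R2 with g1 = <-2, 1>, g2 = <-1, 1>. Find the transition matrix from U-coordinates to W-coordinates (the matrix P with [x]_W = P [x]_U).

[[0, 2], [1, 0]]

Take x = uj: its U-coordinates are the j-th standard unit vector, so P e_j — column j of P — equals [uj]_W.
u1 = 0·g1 + g2, giving column 1 = <0, 1>; repeating for each j gives P = [[0, 2], [1, 0]].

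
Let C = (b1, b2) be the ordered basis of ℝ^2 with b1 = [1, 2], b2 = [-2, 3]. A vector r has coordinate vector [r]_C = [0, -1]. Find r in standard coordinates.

[2, -3]

By definition r = 0·b1 - b2.
Summing componentwise gives [2, -3].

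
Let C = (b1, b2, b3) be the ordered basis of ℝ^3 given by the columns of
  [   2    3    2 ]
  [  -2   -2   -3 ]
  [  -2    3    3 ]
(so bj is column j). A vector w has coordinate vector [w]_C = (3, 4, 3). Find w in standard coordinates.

The coordinates say w = 3b1 + 4b2 + 3b3; adding the scaled basis vectors gives (24, -23, 15).

(24, -23, 15)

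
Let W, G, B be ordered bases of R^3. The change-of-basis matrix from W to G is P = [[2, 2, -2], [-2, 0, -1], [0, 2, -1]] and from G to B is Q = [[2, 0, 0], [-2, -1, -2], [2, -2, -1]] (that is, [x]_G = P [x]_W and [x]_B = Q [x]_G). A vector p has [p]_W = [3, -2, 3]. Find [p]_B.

[-8, 31, 17]

Apply P to get G-coordinates [-4, -9, -7], then Q to get B-coordinates.
The result is [p]_B = [-8, 31, 17].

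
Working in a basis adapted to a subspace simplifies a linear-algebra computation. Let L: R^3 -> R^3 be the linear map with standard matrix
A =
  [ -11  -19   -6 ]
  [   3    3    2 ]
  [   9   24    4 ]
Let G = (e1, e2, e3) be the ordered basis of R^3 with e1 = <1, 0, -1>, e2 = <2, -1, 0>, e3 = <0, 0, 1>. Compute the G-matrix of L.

With P the matrix whose columns are e1, ..., e3, [L]_G = P^(-1) A P.
Column by column: L(e1) = A e1 = <-5, 1, 5>; its G-coordinates <-3, -1, 2> give column 1.
Continuing for each basis vector yields [L]_G = [[-3, 3, -2], [-1, -3, -2], [2, -3, 2]].

[[-3, 3, -2], [-1, -3, -2], [2, -3, 2]]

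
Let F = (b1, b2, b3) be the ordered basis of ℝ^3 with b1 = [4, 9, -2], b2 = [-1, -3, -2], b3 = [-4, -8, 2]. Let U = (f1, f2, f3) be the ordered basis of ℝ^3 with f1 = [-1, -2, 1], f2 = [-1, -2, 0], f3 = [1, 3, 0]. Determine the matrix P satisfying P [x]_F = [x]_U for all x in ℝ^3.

Column j of P is [bj]_U, since P maps F-coordinates to U-coordinates.
Expressing b1 in U: b1 = -2f1 - f2 + f3, so column 1 of P is [-2, -1, 1].
Doing the same for each bj gives P = [[-2, -2, 2], [-1, 2, 2], [1, -1, 0]].

[[-2, -2, 2], [-1, 2, 2], [1, -1, 0]]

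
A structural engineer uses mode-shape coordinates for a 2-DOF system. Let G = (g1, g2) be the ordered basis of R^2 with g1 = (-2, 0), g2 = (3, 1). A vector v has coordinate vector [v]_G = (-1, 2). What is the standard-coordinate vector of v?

(8, 2)

The coordinates say v = -g1 + 2g2; adding the scaled basis vectors gives (8, 2).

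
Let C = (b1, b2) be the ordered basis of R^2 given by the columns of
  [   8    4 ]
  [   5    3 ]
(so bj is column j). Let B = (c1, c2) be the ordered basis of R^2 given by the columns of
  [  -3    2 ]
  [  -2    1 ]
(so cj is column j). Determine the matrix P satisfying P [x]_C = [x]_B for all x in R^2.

Let M have columns bj and N have columns cj. Then for every x, N [x]_B = x = M [x]_C, so P = N^(-1) M.
Since det N = 1, N^(-1) has integer entries; multiplying gives P = [[-2, -2], [1, -1]].

[[-2, -2], [1, -1]]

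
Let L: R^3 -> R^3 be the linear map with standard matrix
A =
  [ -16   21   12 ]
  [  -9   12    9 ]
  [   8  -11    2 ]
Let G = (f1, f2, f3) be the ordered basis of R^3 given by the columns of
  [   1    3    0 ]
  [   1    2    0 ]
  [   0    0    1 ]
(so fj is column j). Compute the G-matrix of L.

With P the matrix whose columns are f1, ..., f3, [L]_G = P^(-1) A P.
Column by column: L(f1) = A f1 = (5, 3, -3); its G-coordinates (-1, 2, -3) give column 1.
Continuing for each basis vector yields [L]_G = [[-1, 3, 3], [2, -3, 3], [-3, 2, 2]].

[[-1, 3, 3], [2, -3, 3], [-3, 2, 2]]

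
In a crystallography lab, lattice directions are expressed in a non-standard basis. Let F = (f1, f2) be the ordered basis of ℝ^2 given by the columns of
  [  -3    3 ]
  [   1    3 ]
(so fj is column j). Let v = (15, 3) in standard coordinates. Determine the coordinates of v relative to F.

(-3, 2)

We seek scalars with c_1 f1 + c_2 f2 = v; equivalently solve M c = v where the columns of M are f1, f2.
System: -3c_1 + 3c_2 = 15, c_1 + 3c_2 = 3; solving gives c_1 = -3, c_2 = 2.
Check: -3f1 + 2f2 = (15, 3).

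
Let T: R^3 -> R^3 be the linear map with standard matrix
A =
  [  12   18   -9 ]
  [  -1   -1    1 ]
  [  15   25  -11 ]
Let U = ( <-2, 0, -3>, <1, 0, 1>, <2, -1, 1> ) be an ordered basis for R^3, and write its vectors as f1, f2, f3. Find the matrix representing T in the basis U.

Let P have columns f1, ..., f3. Then [T]_U = P^(-1) A P.
Here det P = 1, so P^(-1) is integer; computing A P first and then P^(-1)(A P) gives [[-1, -1, 3], [-1, 1, 3], [1, 0, 0]].

[[-1, -1, 3], [-1, 1, 3], [1, 0, 0]]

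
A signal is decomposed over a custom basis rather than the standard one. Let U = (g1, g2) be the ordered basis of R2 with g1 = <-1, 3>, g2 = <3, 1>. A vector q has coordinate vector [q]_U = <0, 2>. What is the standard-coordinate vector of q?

By definition q = 0·g1 + 2g2.
Summing componentwise gives <6, 2>.

<6, 2>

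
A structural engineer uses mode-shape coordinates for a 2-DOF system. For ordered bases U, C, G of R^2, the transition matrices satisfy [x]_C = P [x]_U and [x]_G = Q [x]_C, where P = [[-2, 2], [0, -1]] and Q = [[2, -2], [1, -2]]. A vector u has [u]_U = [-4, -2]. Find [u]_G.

[4, 0]

Composing the changes, [u]_G = Q P [u]_U.
Q P = [[-4, 6], [-2, 4]]; applying this to [-4, -2] gives [4, 0].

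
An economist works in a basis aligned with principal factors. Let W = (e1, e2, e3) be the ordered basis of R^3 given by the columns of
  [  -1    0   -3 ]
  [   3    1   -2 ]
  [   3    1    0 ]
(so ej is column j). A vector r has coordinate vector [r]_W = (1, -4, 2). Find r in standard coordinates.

By definition r = e1 - 4e2 + 2e3.
Summing componentwise gives (-7, -5, -1).

(-7, -5, -1)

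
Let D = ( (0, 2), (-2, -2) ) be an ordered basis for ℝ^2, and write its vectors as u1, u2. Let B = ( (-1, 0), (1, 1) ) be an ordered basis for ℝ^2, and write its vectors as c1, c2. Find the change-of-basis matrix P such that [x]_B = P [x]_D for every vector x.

Take x = uj: its D-coordinates are the j-th standard unit vector, so P e_j — column j of P — equals [uj]_B.
u1 = 2c1 + 2c2, giving column 1 = (2, 2); repeating for each j gives P = [[2, 0], [2, -2]].

[[2, 0], [2, -2]]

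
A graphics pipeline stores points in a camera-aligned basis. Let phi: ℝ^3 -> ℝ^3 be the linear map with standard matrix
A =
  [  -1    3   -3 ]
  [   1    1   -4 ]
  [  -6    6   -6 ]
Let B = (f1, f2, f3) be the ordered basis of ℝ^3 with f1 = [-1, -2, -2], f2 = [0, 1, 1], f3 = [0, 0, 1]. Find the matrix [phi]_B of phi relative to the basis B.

[[-1, 0, 3], [3, -3, 2], [1, 3, -2]]

Let P have columns f1, ..., f3. Then [phi]_B = P^(-1) A P.
Here det P = -1, so P^(-1) is integer; computing A P first and then P^(-1)(A P) gives [[-1, 0, 3], [3, -3, 2], [1, 3, -2]].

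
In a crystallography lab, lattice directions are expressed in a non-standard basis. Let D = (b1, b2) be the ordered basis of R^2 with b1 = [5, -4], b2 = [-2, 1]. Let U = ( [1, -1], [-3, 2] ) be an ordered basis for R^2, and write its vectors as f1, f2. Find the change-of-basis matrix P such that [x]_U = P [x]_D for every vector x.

[[2, 1], [-1, 1]]

Let M have columns bj and N have columns fj. Then for every x, N [x]_U = x = M [x]_D, so P = N^(-1) M.
Since det N = -1, N^(-1) has integer entries; multiplying gives P = [[2, 1], [-1, 1]].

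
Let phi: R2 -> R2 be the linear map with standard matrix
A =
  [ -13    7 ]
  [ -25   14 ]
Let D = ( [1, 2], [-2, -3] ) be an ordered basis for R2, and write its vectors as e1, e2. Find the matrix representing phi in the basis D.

The j-th column of [phi]_D is [phi(ej)]_D.
phi(e1) = A e1 = [1, 3] = 3e1 + e2, so column 1 is [3, 1].
Repeating for e2 and assembling the columns gives [[3, 1], [1, -2]].

[[3, 1], [1, -2]]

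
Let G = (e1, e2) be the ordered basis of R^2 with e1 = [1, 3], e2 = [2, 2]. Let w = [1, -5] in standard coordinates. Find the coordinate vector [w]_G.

Write w = c_1 e1 + c_2 e2 and solve for the c_i.
System: c_1 + 2c_2 = 1, 3c_1 + 2c_2 = -5; solving gives c_1 = -3, c_2 = 2.
Check: -3e1 + 2e2 = [1, -5].

[-3, 2]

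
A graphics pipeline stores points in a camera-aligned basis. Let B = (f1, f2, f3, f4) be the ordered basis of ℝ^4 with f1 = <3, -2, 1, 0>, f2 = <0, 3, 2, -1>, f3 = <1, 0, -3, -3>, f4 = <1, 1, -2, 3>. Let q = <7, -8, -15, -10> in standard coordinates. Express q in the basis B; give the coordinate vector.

Write q = c_1 f1 + ... + c_4 f4 and solve for the c_i.
Row-reducing the augmented matrix [M | q] gives c = (1, -2, 4, 0).
Check: f1 - 2f2 + 4f3 + 0·f4 = <7, -8, -15, -10>.

<1, -2, 4, 0>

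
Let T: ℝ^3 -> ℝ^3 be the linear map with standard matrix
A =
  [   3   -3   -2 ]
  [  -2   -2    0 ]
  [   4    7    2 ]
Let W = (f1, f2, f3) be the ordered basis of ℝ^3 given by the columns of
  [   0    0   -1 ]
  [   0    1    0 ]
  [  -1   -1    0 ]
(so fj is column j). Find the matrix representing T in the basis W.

[[2, -3, 2], [0, -2, 2], [-2, 1, 3]]

The j-th column of [T]_W is [T(fj)]_W.
T(f1) = A f1 = (2, 0, -2) = 2f1 + 0·f2 - 2f3, so column 1 is (2, 0, -2).
Repeating for f2, f3 and assembling the columns gives [[2, -3, 2], [0, -2, 2], [-2, 1, 3]].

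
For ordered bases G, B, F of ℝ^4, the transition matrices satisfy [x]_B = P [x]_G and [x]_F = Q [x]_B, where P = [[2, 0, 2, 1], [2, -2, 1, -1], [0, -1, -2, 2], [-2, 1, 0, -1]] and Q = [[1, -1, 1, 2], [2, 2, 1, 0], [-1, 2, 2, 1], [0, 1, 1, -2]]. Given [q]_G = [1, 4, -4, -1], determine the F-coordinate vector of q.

[10, -30, -4, -13]

Composing the changes, [q]_F = Q P [q]_G.
Q P = [[-4, 3, -1, 2], [8, -5, 4, 2], [0, -5, -4, 0], [6, -5, -1, 3]]; applying this to [1, 4, -4, -1] gives [10, -30, -4, -13].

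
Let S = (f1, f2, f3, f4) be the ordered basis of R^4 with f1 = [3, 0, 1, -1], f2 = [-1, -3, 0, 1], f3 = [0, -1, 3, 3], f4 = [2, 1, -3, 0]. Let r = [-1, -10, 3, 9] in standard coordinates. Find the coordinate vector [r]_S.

Write r = c_1 f1 + ... + c_4 f4 and solve for the c_i.
Row-reducing the augmented matrix [M | r] gives c = (0, 3, 2, 1).
Check: 0·f1 + 3f2 + 2f3 + f4 = [-1, -10, 3, 9].

[0, 3, 2, 1]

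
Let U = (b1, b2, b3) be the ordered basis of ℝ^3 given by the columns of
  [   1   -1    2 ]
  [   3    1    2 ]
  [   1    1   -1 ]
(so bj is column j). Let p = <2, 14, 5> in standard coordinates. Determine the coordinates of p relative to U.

[p]_U is the unique c with M c = p, where M has columns b1, ..., b3.
Row-reducing the augmented matrix [M | p] gives c = (3, 3, 1).
Check: 3b1 + 3b2 + b3 = <2, 14, 5>.

<3, 3, 1>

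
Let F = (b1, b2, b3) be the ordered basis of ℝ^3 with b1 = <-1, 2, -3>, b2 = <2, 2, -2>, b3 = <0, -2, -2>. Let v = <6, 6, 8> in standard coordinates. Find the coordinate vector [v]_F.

<-2, 2, -3>

We seek scalars with c_1 b1 + ... + c_3 b3 = v; equivalently solve M c = v where the columns of M are b1, ..., b3.
Solving this 3x3 system gives c = (-2, 2, -3).
Check: -2b1 + 2b2 - 3b3 = <6, 6, 8>.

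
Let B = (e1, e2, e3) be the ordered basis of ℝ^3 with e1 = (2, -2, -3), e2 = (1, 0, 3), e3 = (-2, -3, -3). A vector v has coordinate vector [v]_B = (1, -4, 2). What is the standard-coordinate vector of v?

(-6, -8, -21)

The coordinates say v = e1 - 4e2 + 2e3; adding the scaled basis vectors gives (-6, -8, -21).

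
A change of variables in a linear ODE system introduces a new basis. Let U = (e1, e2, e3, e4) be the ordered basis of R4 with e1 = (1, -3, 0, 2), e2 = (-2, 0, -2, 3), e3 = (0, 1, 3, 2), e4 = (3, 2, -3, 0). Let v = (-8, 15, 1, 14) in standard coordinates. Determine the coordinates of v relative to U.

Write v = c_1 e1 + ... + c_4 e4 and solve for the c_i.
Gaussian elimination on [M | v] yields c = (-3, 4, 4, 1).
Check: -3e1 + 4e2 + 4e3 + e4 = (-8, 15, 1, 14).

(-3, 4, 4, 1)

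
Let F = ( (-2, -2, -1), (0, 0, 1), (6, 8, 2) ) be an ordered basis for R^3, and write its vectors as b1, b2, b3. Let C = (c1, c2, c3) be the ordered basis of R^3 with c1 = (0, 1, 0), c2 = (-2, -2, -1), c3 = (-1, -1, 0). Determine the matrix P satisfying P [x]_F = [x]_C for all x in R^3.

[[0, 0, 2], [1, -1, -2], [0, 2, -2]]

Take x = bj: its F-coordinates are the j-th standard unit vector, so P e_j — column j of P — equals [bj]_C.
b1 = 0·c1 + c2 + 0·c3, giving column 1 = (0, 1, 0); repeating for each j gives P = [[0, 0, 2], [1, -1, -2], [0, 2, -2]].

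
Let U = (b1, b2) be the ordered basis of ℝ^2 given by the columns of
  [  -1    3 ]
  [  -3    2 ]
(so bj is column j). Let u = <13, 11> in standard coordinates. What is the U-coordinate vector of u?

<-1, 4>

We seek scalars with c_1 b1 + c_2 b2 = u; equivalently solve M c = u where the columns of M are b1, b2.
System: -c_1 + 3c_2 = 13, -3c_1 + 2c_2 = 11; solving gives c_1 = -1, c_2 = 4.
Check: -b1 + 4b2 = <13, 11>.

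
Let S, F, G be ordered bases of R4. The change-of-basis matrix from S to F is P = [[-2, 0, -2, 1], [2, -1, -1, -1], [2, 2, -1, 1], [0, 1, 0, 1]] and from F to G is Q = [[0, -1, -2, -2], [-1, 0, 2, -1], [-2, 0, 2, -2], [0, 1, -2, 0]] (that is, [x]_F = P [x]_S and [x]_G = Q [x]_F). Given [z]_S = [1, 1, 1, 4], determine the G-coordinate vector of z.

Composing the changes, [z]_G = Q P [z]_S.
Q P = [[-6, -5, 3, -3], [6, 3, 0, 0], [8, 2, 2, -2], [-2, -5, 1, -3]]; applying this to [1, 1, 1, 4] gives [-20, 9, 4, -18].

[-20, 9, 4, -18]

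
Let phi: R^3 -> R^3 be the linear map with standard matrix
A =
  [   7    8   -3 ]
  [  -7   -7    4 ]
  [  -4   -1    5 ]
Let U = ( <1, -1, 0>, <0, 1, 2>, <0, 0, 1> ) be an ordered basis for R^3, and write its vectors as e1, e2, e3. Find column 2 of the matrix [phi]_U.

Column 2 of [phi]_U is the U-coordinate vector of phi(e2).
In standard coordinates phi(e2) = A e2 = <2, 1, 9>.
Converting to U: <2, 1, 9> = 2e1 + 3e2 + 3e3, so the coordinate vector is <2, 3, 3>.

<2, 3, 3>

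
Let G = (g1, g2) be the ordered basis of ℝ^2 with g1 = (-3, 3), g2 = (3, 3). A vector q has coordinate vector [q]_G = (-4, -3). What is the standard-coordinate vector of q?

(3, -21)

q = M [q]_G, where M has columns g1, g2.
Carrying out the matrix-vector product, q = (3, -21).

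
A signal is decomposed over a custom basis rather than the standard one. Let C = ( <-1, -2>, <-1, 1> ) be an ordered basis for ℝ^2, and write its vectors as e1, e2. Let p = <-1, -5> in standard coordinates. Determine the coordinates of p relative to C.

<2, -1>

Write p = c_1 e1 + c_2 e2 and solve for the c_i.
System: -c_1 - c_2 = -1, -2c_1 + c_2 = -5; solving gives c_1 = 2, c_2 = -1.
Check: 2e1 - e2 = <-1, -5>.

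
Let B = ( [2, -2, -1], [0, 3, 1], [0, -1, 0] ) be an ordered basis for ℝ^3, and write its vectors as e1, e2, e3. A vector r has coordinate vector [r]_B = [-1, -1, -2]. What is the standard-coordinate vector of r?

[-2, 1, 0]

By definition r = -e1 - e2 - 2e3.
Summing componentwise gives [-2, 1, 0].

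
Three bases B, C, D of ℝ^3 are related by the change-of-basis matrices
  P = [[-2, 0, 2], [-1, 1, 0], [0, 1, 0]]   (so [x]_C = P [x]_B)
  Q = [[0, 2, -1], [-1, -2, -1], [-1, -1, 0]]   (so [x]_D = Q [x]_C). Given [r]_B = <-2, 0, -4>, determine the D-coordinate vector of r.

<4, 0, 2>

Apply P to get C-coordinates <-4, 2, 0>, then Q to get D-coordinates.
The result is [r]_D = <4, 0, 2>.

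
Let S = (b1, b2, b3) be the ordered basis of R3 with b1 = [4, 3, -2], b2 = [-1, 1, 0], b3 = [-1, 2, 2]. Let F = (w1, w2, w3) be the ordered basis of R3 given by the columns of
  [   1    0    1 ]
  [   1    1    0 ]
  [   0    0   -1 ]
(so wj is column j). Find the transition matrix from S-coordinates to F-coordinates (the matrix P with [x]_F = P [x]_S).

Take x = bj: its S-coordinates are the j-th standard unit vector, so P e_j — column j of P — equals [bj]_F.
b1 = 2w1 + w2 + 2w3, giving column 1 = [2, 1, 2]; repeating for each j gives P = [[2, -1, 1], [1, 2, 1], [2, 0, -2]].

[[2, -1, 1], [1, 2, 1], [2, 0, -2]]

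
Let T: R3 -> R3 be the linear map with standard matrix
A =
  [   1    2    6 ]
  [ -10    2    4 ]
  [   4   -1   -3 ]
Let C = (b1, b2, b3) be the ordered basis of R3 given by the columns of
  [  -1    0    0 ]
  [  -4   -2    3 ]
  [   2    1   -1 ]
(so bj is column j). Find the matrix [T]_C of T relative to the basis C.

With P the matrix whose columns are b1, ..., b3, [T]_C = P^(-1) A P.
Column by column: T(b1) = A b1 = (3, 10, -6); its C-coordinates (-3, -2, -2) give column 1.
Continuing for each basis vector yields [T]_C = [[-3, -2, 0], [-2, 1, 2], [-2, -2, 2]].

[[-3, -2, 0], [-2, 1, 2], [-2, -2, 2]]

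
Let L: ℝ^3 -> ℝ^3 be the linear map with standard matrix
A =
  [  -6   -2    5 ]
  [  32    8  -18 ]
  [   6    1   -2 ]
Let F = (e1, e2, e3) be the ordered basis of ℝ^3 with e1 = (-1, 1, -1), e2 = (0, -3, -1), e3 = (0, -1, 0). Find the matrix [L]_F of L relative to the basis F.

With P the matrix whose columns are e1, ..., e3, [L]_F = P^(-1) A P.
Column by column: L(e1) = A e1 = (-1, -6, -3); its F-coordinates (1, 2, 1) give column 1.
Continuing for each basis vector yields [L]_F = [[1, -1, -2], [2, 2, 3], [1, -1, -3]].

[[1, -1, -2], [2, 2, 3], [1, -1, -3]]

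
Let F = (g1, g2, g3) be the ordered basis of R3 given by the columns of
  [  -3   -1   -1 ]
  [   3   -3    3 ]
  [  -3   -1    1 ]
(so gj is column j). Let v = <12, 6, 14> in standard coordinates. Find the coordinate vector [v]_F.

We seek scalars with c_1 g1 + ... + c_3 g3 = v; equivalently solve M c = v where the columns of M are g1, ..., g3.
Solving this 3x3 system gives c = (-3, -4, 1).
Check: -3g1 - 4g2 + g3 = <12, 6, 14>.

<-3, -4, 1>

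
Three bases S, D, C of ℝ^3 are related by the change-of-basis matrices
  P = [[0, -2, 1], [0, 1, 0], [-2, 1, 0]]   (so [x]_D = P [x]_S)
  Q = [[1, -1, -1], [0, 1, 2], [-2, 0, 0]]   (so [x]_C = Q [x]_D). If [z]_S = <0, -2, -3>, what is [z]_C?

<5, -6, -2>

Composing the changes, [z]_C = Q P [z]_S.
Q P = [[2, -4, 1], [-4, 3, 0], [0, 4, -2]]; applying this to <0, -2, -3> gives <5, -6, -2>.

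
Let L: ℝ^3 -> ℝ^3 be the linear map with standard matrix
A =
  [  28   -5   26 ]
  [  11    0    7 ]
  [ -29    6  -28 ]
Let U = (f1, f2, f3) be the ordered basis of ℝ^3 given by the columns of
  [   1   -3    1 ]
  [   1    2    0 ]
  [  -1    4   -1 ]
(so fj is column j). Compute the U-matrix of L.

With P the matrix whose columns are f1, ..., f3, [L]_U = P^(-1) A P.
Column by column: L(f1) = A f1 = <-3, 4, 5>; its U-coordinates <0, 2, 3> give column 1.
Continuing for each basis vector yields [L]_U = [[0, 1, 2], [2, -3, 1], [3, 0, 3]].

[[0, 1, 2], [2, -3, 1], [3, 0, 3]]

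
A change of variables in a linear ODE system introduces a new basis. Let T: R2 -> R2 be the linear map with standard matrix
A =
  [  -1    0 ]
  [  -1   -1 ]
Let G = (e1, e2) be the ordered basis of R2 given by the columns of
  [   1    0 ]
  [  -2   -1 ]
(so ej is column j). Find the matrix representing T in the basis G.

The j-th column of [T]_G is [T(ej)]_G.
T(e1) = A e1 = (-1, 1) = -e1 + e2, so column 1 is (-1, 1).
Repeating for e2 and assembling the columns gives [[-1, 0], [1, -1]].

[[-1, 0], [1, -1]]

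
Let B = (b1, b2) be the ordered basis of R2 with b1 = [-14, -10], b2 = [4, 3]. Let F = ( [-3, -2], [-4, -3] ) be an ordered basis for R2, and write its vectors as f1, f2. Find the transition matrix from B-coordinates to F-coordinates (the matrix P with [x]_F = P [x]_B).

[[2, 0], [2, -1]]

Take x = bj: its B-coordinates are the j-th standard unit vector, so P e_j — column j of P — equals [bj]_F.
b1 = 2f1 + 2f2, giving column 1 = [2, 2]; repeating for each j gives P = [[2, 0], [2, -1]].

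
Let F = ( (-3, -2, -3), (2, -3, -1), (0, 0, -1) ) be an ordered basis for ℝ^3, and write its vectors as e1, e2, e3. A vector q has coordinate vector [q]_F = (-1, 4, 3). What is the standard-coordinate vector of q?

(11, -10, -4)

The coordinates say q = -e1 + 4e2 + 3e3; adding the scaled basis vectors gives (11, -10, -4).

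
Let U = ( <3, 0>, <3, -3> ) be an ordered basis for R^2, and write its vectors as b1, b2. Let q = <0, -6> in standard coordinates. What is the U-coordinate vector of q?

<-2, 2>

Write q = c_1 b1 + c_2 b2 and solve for the c_i.
System: 3c_1 + 3c_2 = 0, 0c_1 - 3c_2 = -6; solving gives c_1 = -2, c_2 = 2.
Check: -2b1 + 2b2 = <0, -6>.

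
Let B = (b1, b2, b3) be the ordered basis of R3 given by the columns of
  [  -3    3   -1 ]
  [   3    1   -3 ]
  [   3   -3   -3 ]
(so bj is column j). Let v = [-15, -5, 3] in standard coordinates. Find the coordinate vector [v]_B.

[2, -2, 3]

We seek scalars with c_1 b1 + ... + c_3 b3 = v; equivalently solve M c = v where the columns of M are b1, ..., b3.
Gaussian elimination on [M | v] yields c = (2, -2, 3).
Check: 2b1 - 2b2 + 3b3 = [-15, -5, 3].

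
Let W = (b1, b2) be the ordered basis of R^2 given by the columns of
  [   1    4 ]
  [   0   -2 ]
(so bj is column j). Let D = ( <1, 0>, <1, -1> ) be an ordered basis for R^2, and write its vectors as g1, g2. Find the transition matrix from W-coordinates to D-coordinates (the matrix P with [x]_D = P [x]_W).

Column j of P is [bj]_D, since P maps W-coordinates to D-coordinates.
Expressing b1 in D: b1 = g1 + 0·g2, so column 1 of P is <1, 0>.
Doing the same for each bj gives P = [[1, 2], [0, 2]].

[[1, 2], [0, 2]]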